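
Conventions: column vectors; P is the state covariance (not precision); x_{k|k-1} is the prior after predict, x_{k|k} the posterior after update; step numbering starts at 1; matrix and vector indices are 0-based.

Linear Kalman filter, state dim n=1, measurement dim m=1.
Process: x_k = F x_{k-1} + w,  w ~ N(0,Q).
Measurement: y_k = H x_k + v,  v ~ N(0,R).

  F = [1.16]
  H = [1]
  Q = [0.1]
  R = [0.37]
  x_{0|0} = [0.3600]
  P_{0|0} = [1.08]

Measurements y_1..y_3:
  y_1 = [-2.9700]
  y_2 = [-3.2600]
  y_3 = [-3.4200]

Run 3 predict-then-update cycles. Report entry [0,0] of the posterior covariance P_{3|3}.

P_post[0,0] = 0.1891

step 1: x^-=[0.4176]  P^-=[1.5532]  S=[1.9232]  K=[0.8076]  nu=[-3.3876]  x^+=[-2.3183]  P^+=[0.2988]
step 2: x^-=[-2.6892]  P^-=[0.5021]  S=[0.8721]  K=[0.5757]  nu=[-0.5708]  x^+=[-3.0178]  P^+=[0.2130]
step 3: x^-=[-3.5007]  P^-=[0.3866]  S=[0.7566]  K=[0.5110]  nu=[0.0807]  x^+=[-3.4595]  P^+=[0.1891]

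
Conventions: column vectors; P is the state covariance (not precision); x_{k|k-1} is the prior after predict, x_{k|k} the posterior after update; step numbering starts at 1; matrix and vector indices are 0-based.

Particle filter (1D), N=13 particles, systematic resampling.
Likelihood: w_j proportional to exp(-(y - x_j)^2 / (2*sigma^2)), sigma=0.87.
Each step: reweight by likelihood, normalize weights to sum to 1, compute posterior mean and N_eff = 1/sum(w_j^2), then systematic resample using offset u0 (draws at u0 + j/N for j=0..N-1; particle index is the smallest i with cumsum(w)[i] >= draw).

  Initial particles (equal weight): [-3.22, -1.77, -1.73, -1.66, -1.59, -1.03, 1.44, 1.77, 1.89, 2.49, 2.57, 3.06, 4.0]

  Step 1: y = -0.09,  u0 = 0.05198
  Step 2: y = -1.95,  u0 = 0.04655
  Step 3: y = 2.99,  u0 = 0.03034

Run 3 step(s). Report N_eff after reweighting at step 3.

N_eff = 5.4205

step 1: w=[0.0009, 0.0902, 0.0984, 0.1142, 0.1316, 0.3245, 0.1239, 0.0592, 0.0437, 0.0072, 0.0054, 0.0008, 0.0000]  mean=-0.6657  Neff=5.7359  idx=[1, 2, 3, 3, 4, 5, 5, 5, 5, 5, 6, 7, 8]
step 2: w=[0.1285, 0.1272, 0.1242, 0.1242, 0.1205, 0.0751, 0.0751, 0.0751, 0.0751, 0.0751, 0.0001, 0.0000, 0.0000]  mean=-1.4379  Neff=9.4131  idx=[0, 0, 1, 2, 2, 3, 4, 4, 5, 6, 7, 8, 9]
step 3: w=[0.0026, 0.0026, 0.0034, 0.0052, 0.0052, 0.0052, 0.0080, 0.0080, 0.1920, 0.1920, 0.1920, 0.1920, 0.1920]  mean=-1.0550  Neff=5.4205  idx=[6, 8, 8, 9, 9, 9, 10, 10, 11, 11, 11, 12, 12]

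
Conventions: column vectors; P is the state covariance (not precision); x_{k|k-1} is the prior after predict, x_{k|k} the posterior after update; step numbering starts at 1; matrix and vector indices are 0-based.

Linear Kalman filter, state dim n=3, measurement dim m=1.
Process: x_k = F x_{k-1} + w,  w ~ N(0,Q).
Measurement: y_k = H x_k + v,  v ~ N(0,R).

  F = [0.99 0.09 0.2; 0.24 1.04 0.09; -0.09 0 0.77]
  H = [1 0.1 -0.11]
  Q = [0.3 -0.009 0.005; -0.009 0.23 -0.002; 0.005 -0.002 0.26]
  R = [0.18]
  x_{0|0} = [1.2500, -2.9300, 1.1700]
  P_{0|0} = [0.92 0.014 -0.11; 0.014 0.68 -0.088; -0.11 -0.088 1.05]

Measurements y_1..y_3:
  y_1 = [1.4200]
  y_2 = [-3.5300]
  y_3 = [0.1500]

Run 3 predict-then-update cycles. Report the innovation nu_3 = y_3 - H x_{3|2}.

innov = [2.9073]

step 1: x^-=[1.2078, -2.6419, 0.7884]  P^-=[1.2050 0.2728 -0.0034; 0.2728 1.0127 -0.0403; -0.0034 -0.0403 0.9052]  S=[1.4622]  K=[0.8430; 0.2588; -0.0732]  nu=[0.5631]  x^+=[1.6825, -2.4961, 0.7472]  P^+=[0.1659 -0.0463 0.0868; -0.0463 0.9148 -0.0126; 0.0868 -0.0126 0.8974]
step 2: x^-=[1.5905, -2.1249, 0.4239]  P^-=[0.5316 0.0927 0.1925; 0.0927 1.2145 0.0662; 0.1925 0.0662 0.7814]  S=[0.7079]  K=[0.7341; 0.2923; 0.1599]  nu=[-4.8613]  x^+=[-1.9782, -3.5457, -0.3534]  P^+=[0.1501 -0.0592 0.1094; -0.0592 1.1541 0.0331; 0.1094 0.0331 0.7633]
step 3: x^-=[-2.3482, -4.1941, -0.0941]  P^-=[0.5210 0.1084 0.1934; 0.1084 1.4745 0.0990; 0.1934 0.0990 0.6986]  S=[0.7011]  K=[0.7282; 0.3494; 0.1804]  nu=[2.9073]  x^+=[-0.2312, -3.1785, 0.4303]  P^+=[0.1492 -0.0700 0.1013; -0.0700 1.3889 0.0548; 0.1013 0.0548 0.6758]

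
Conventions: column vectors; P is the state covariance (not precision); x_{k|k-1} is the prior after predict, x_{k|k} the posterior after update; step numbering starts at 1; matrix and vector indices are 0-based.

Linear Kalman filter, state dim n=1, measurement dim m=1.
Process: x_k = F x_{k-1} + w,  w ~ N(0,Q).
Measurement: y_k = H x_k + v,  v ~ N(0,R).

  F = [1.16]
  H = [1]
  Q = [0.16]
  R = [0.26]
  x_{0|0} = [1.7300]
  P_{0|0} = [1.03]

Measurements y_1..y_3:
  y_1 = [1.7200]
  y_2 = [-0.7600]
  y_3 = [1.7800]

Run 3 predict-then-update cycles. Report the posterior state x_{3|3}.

step 1: x^-=[2.0068]  P^-=[1.5460]  S=[1.8060]  K=[0.8560]  nu=[-0.2868]  x^+=[1.7613]  P^+=[0.2226]
step 2: x^-=[2.0431]  P^-=[0.4595]  S=[0.7195]  K=[0.6386]  nu=[-2.8031]  x^+=[0.2529]  P^+=[0.1660]
step 3: x^-=[0.2934]  P^-=[0.3834]  S=[0.6434]  K=[0.5959]  nu=[1.4866]  x^+=[1.1793]  P^+=[0.1549]

x_post = [1.1793]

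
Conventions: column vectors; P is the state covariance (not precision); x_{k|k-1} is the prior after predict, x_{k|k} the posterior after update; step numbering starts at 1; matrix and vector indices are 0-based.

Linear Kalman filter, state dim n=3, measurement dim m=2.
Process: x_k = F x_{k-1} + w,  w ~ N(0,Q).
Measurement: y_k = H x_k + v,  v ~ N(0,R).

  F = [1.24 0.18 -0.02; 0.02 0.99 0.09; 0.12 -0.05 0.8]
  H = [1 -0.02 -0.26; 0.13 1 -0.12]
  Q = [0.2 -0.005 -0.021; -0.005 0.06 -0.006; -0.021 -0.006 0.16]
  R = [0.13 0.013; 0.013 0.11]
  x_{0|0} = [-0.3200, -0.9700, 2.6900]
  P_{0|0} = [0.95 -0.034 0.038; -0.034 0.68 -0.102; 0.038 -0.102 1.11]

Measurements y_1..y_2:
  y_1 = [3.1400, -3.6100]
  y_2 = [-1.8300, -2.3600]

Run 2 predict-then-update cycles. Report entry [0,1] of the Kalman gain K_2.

K[0,1] = 0.0864

step 1: x^-=[-0.6252, -0.7246, 2.1621]  P^-=[1.6669 0.1005 0.1207; 0.1005 0.7165 -0.0408; 0.1207 -0.0408 0.9016]  S=[1.7909 0.3356; 0.3356 0.8997]  K=[0.9129 -0.0041; -0.1064 0.8559; -0.0380 -0.1340]  nu=[4.3129, -2.5447]  x^+=[3.3224, -3.3615, 2.3393]  P^+=[0.1770 0.0152 0.2232; 0.0152 0.0981 0.0613; 0.2232 0.0613 0.8795]
step 2: x^-=[3.4679, -3.0509, 2.4382]  P^-=[0.4709 0.0586 0.2195; 0.0586 0.1757 0.1089; 0.2195 0.1089 0.7634]  S=[0.5372 0.0911; 0.0911 0.2869]  K=[0.7535 0.0864; -0.0538 0.6105; 0.0085 0.1571]  nu=[-4.7250, 0.5327]  x^+=[-0.0462, -2.4717, 2.4819]  P^+=[0.1519 0.0237 0.2014; 0.0237 0.0732 0.0819; 0.2014 0.0819 0.7561]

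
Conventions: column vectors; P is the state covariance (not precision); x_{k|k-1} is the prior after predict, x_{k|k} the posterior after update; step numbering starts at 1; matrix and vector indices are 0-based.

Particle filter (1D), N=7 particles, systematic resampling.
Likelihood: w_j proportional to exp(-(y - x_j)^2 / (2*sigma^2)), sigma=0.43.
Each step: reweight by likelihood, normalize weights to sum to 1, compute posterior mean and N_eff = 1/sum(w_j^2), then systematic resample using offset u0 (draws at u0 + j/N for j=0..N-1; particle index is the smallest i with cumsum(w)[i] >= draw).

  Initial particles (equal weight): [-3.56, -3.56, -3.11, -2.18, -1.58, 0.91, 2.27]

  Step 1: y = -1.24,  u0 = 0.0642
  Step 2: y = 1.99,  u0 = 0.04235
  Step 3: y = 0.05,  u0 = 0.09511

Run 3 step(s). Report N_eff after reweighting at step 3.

N_eff = 7.0000

step 1: w=[0.0000, 0.0000, 0.0001, 0.1114, 0.8885, 0.0000, 0.0000]  mean=-1.6470  Neff=1.2470  idx=[3, 4, 4, 4, 4, 4, 4]
step 2: w=[0.0000, 0.1667, 0.1667, 0.1667, 0.1667, 0.1667, 0.1667]  mean=-1.5800  Neff=6.0000  idx=[1, 2, 2, 3, 4, 5, 6]
step 3: w=[0.1429, 0.1429, 0.1429, 0.1429, 0.1429, 0.1429, 0.1429]  mean=-1.5800  Neff=7.0000  idx=[0, 1, 2, 3, 4, 5, 6]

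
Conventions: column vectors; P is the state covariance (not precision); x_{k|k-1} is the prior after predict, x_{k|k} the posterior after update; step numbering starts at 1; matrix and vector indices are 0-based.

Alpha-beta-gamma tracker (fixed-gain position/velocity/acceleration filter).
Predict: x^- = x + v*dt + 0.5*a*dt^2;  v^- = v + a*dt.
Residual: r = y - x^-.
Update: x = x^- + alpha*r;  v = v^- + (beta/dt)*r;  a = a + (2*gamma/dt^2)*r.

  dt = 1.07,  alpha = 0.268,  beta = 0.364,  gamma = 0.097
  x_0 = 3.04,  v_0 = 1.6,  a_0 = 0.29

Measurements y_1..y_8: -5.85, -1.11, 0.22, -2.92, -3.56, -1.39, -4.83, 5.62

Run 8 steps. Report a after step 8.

a_post = 1.9607

step 1: x_pred=4.9180  r=-10.7680  x^+=2.0322  v^+=-1.7528  a^+=-1.5346
step 2: x_pred=-0.7218  r=-0.3882  x^+=-0.8259  v^+=-3.5269  a^+=-1.6004
step 3: x_pred=-5.5158  r=5.7358  x^+=-3.9786  v^+=-3.2881  a^+=-0.6285
step 4: x_pred=-7.8566  r=4.9366  x^+=-6.5336  v^+=-2.2812  a^+=0.2080
step 5: x_pred=-8.8554  r=5.2954  x^+=-7.4362  v^+=-0.2572  a^+=1.1053
step 6: x_pred=-7.0786  r=5.6886  x^+=-5.5541  v^+=2.8607  a^+=2.0692
step 7: x_pred=-1.3086  r=-3.5214  x^+=-2.2523  v^+=3.8769  a^+=1.4725
step 8: x_pred=2.7389  r=2.8811  x^+=3.5110  v^+=6.4326  a^+=1.9607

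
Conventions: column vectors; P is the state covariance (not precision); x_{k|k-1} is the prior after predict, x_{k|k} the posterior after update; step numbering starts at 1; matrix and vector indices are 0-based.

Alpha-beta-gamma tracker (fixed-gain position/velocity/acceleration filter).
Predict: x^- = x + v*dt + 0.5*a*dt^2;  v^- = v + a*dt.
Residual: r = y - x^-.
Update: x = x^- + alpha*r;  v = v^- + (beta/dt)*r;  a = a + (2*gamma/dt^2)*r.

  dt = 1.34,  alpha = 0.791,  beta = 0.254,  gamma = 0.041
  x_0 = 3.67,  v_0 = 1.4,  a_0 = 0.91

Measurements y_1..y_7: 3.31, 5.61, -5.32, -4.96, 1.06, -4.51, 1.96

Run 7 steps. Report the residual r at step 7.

resid = 5.8255

step 1: x_pred=6.3630  r=-3.0530  x^+=3.9481  v^+=2.0407  a^+=0.7706
step 2: x_pred=7.3744  r=-1.7644  x^+=5.9788  v^+=2.7388  a^+=0.6900
step 3: x_pred=10.2683  r=-15.5883  x^+=-2.0621  v^+=0.7086  a^+=-0.0219
step 4: x_pred=-1.1321  r=-3.8279  x^+=-4.1600  v^+=-0.0463  a^+=-0.1967
step 5: x_pred=-4.3985  r=5.4585  x^+=-0.0808  v^+=0.7249  a^+=0.0526
step 6: x_pred=0.9377  r=-5.4477  x^+=-3.3714  v^+=-0.2373  a^+=-0.1962
step 7: x_pred=-3.8655  r=5.8255  x^+=0.7425  v^+=0.6041  a^+=0.0699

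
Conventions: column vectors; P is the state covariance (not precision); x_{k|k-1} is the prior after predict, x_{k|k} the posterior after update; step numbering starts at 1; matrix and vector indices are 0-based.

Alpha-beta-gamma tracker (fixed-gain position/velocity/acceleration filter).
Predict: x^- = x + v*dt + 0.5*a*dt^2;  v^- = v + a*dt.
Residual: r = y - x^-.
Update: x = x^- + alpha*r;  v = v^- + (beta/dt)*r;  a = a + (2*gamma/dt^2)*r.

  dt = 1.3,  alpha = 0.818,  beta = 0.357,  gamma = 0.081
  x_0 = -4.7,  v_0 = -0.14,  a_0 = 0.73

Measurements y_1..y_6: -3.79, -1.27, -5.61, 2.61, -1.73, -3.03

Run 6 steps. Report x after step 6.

x_post = -2.2163

step 1: x_pred=-4.2652  r=0.4752  x^+=-3.8765  v^+=0.9395  a^+=0.7755
step 2: x_pred=-1.9998  r=0.7298  x^+=-1.4028  v^+=2.1481  a^+=0.8455
step 3: x_pred=2.1042  r=-7.7142  x^+=-4.2060  v^+=1.1288  a^+=0.1060
step 4: x_pred=-2.6489  r=5.2589  x^+=1.6529  v^+=2.7109  a^+=0.6102
step 5: x_pred=5.6926  r=-7.4226  x^+=-0.3791  v^+=1.4657  a^+=-0.1014
step 6: x_pred=1.4407  r=-4.4707  x^+=-2.2163  v^+=0.1062  a^+=-0.5299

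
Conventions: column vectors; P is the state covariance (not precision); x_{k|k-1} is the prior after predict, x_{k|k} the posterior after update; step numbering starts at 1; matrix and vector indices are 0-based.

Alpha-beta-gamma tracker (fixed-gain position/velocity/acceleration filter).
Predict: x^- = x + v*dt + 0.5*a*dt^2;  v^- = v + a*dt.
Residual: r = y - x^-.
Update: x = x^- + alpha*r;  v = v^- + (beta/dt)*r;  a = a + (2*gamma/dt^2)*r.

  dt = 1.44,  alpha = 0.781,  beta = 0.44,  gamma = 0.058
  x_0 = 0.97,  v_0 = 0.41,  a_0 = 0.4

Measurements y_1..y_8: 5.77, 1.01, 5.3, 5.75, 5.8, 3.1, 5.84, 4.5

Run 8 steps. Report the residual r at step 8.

resid = -0.7866

step 1: x_pred=1.9751  r=3.7949  x^+=4.9389  v^+=2.1455  a^+=0.6123
step 2: x_pred=8.6633  r=-7.6533  x^+=2.6861  v^+=0.6887  a^+=0.1842
step 3: x_pred=3.8688  r=1.4312  x^+=4.9866  v^+=1.3912  a^+=0.2642
step 4: x_pred=7.2639  r=-1.5139  x^+=6.0815  v^+=1.3091  a^+=0.1795
step 5: x_pred=8.1528  r=-2.3528  x^+=6.3153  v^+=0.8487  a^+=0.0479
step 6: x_pred=7.5871  r=-4.4871  x^+=4.0827  v^+=-0.4533  a^+=-0.2031
step 7: x_pred=3.2193  r=2.6207  x^+=5.2661  v^+=0.0550  a^+=-0.0565
step 8: x_pred=5.2866  r=-0.7866  x^+=4.6723  v^+=-0.2668  a^+=-0.1005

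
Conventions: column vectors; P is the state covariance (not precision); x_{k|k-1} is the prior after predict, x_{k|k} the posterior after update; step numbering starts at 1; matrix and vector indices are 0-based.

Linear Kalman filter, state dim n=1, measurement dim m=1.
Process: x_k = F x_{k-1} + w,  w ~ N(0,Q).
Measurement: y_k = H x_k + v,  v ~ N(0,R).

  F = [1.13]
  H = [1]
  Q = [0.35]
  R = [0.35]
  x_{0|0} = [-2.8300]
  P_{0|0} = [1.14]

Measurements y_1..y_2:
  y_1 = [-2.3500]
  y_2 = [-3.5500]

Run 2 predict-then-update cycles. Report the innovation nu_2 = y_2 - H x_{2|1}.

innov = [-0.7389]

step 1: x^-=[-3.1979]  P^-=[1.8057]  S=[2.1557]  K=[0.8376]  nu=[0.8479]  x^+=[-2.4877]  P^+=[0.2932]
step 2: x^-=[-2.8111]  P^-=[0.7244]  S=[1.0744]  K=[0.6742]  nu=[-0.7389]  x^+=[-3.3093]  P^+=[0.2360]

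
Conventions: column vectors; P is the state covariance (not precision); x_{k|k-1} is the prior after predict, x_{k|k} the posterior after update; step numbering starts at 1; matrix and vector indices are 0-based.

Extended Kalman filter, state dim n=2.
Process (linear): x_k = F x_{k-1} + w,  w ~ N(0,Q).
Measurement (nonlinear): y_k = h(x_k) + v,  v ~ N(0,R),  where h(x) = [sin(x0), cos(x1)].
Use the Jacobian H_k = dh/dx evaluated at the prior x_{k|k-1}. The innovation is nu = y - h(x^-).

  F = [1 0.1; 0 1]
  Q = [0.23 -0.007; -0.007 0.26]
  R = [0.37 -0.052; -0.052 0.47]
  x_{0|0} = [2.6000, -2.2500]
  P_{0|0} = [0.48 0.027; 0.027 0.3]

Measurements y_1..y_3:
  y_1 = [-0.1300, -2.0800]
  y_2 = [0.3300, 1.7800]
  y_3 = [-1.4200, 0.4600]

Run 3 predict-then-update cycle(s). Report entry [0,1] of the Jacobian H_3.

H_jac[0,1] = 0.0000

step 1: x^-=[2.3750, -2.2500]  P^-=[0.7184 0.0500; 0.0500 0.5600]  H_jac=[-0.7203 0.0000; 0.0000 0.7781]  S=[0.7427 -0.0800; -0.0800 0.8090]  K=[-0.6990 -0.0210; 0.0096 0.5395]  nu=[-0.8237, -1.4518]  x^+=[2.9813, -3.0412]  P^+=[0.3575 0.0340; 0.0340 0.3253]
step 2: x^-=[2.6772, -3.0412]  P^-=[0.5976 0.0595; 0.0595 0.5853]  H_jac=[-0.8941 0.0000; 0.0000 0.1002]  S=[0.8477 -0.0573; -0.0573 0.4759]  K=[-0.6346 -0.0639; -0.0549 0.1166]  nu=[-0.1179, 2.7750]  x^+=[2.5746, -2.7112]  P^+=[0.2589 0.0295; 0.0295 0.5755]
step 3: x^-=[2.3035, -2.7112]  P^-=[0.5006 0.0800; 0.0800 0.8355]  H_jac=[-0.6689 0.0000; 0.0000 0.4172]  S=[0.5939 -0.0743; -0.0743 0.6154]  K=[-0.5655 -0.0140; -0.0196 0.5640]  nu=[-2.1634, 1.3688]  x^+=[3.5076, -1.8969]  P^+=[0.3117 0.0547; 0.0547 0.6379]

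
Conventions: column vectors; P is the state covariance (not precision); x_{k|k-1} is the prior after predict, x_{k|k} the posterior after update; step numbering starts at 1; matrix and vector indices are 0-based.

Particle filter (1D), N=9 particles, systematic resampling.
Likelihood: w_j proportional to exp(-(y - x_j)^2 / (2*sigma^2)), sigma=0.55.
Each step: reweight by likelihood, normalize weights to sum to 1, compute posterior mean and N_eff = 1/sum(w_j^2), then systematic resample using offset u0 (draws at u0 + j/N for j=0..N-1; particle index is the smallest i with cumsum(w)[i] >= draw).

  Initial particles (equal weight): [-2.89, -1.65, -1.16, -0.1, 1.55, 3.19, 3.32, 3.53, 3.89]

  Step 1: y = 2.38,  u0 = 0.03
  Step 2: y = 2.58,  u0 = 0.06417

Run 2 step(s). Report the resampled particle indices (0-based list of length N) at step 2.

step 1: w=[0.0000, 0.0000, 0.0000, 0.0000, 0.3121, 0.3295, 0.2263, 0.1095, 0.0225]  mean=2.7604  Neff=3.7075  idx=[4, 4, 4, 5, 5, 5, 6, 6, 7]
step 2: w=[0.0545, 0.0545, 0.0545, 0.1703, 0.1703, 0.1703, 0.1274, 0.1274, 0.0709]  mean=2.9789  Neff=7.4985  idx=[1, 3, 3, 4, 5, 5, 6, 7, 8]

resampled_idx = [1, 3, 3, 4, 5, 5, 6, 7, 8]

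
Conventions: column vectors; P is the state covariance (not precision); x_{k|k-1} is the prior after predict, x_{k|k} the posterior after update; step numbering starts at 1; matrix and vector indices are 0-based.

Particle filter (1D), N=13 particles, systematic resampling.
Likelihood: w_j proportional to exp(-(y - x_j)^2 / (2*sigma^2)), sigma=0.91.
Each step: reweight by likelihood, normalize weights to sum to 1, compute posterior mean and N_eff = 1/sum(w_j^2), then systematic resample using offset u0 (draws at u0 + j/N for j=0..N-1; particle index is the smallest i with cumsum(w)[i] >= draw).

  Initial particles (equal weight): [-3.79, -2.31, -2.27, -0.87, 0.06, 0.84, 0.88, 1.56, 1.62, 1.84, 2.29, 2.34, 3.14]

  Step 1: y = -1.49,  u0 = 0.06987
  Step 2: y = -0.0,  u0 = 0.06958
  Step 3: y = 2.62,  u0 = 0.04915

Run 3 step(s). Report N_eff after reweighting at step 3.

N_eff = 2.7935

step 1: w=[0.0164, 0.2658, 0.2763, 0.3163, 0.0935, 0.0150, 0.0134, 0.0015, 0.0012, 0.0005, 0.0001, 0.0001, 0.0000]  mean=-1.5430  Neff=3.8991  idx=[1, 1, 1, 2, 2, 2, 2, 3, 3, 3, 3, 4, 6]
step 2: w=[0.0090, 0.0090, 0.0090, 0.0100, 0.0100, 0.0100, 0.0100, 0.1421, 0.1421, 0.1421, 0.1421, 0.2240, 0.1406]  mean=-0.5102  Neff=6.6053  idx=[7, 7, 8, 8, 9, 9, 10, 10, 11, 11, 11, 12, 12]
step 3: w=[0.0017, 0.0017, 0.0017, 0.0017, 0.0017, 0.0017, 0.0017, 0.0017, 0.0498, 0.0498, 0.0498, 0.4186, 0.4186]  mean=0.7342  Neff=2.7935  idx=[8, 10, 11, 11, 11, 11, 11, 12, 12, 12, 12, 12, 12]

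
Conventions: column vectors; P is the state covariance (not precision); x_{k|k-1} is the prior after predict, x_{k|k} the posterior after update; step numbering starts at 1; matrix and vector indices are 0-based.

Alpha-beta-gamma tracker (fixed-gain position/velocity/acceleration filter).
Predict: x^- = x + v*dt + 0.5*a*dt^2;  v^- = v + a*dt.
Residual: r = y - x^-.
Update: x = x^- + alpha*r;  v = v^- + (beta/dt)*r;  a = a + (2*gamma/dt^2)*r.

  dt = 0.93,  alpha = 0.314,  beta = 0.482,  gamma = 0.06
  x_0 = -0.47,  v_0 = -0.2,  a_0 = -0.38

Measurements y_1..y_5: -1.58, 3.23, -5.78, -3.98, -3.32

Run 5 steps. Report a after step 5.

step 1: x_pred=-0.8203  r=-0.7597  x^+=-1.0589  v^+=-0.9471  a^+=-0.4854
step 2: x_pred=-2.1496  r=5.3796  x^+=-0.4604  v^+=1.3896  a^+=0.2610
step 3: x_pred=0.9448  r=-6.7248  x^+=-1.1668  v^+=-1.8530  a^+=-0.6720
step 4: x_pred=-3.1807  r=-0.7993  x^+=-3.4317  v^+=-2.8922  a^+=-0.7829
step 5: x_pred=-6.4601  r=3.1401  x^+=-5.4741  v^+=-1.9929  a^+=-0.3473

a_post = -0.3473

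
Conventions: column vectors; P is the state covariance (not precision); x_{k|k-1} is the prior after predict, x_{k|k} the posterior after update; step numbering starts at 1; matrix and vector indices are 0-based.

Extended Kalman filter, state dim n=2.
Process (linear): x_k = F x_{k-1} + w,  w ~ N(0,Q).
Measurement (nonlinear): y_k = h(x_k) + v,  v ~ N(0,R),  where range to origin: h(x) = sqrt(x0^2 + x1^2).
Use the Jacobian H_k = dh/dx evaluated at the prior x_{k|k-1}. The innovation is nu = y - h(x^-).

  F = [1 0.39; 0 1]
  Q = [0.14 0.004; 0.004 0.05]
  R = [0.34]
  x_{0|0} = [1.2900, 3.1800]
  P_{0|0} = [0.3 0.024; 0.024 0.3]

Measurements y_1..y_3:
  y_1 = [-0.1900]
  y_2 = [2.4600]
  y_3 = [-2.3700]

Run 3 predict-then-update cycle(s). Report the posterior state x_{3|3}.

step 1: x^-=[2.5302, 3.1800]  P^-=[0.5043 0.1450; 0.1450 0.3500]  H_jac=[0.6226 0.7825]  S=[0.8911]  K=[0.4797; 0.4087]  nu=[-4.2538]  x^+=[0.4896, 1.4417]  P^+=[0.2993 -0.0297; -0.0297 0.2012]
step 2: x^-=[1.0519, 1.4417]  P^-=[0.4467 0.0528; 0.0528 0.2512]  H_jac=[0.5894 0.8078]  S=[0.7094]  K=[0.4313; 0.3299]  nu=[0.6754]  x^+=[1.3431, 1.6645]  P^+=[0.3148 -0.0482; -0.0482 0.1740]
step 3: x^-=[1.9923, 1.6645]  P^-=[0.4437 0.0237; 0.0237 0.2240]  H_jac=[0.7674 0.6411]  S=[0.7167]  K=[0.4963; 0.2257]  nu=[-4.9661]  x^+=[-0.4723, 0.5434]  P^+=[0.2672 -0.0566; -0.0566 0.1875]

x_post = [-0.4723, 0.5434]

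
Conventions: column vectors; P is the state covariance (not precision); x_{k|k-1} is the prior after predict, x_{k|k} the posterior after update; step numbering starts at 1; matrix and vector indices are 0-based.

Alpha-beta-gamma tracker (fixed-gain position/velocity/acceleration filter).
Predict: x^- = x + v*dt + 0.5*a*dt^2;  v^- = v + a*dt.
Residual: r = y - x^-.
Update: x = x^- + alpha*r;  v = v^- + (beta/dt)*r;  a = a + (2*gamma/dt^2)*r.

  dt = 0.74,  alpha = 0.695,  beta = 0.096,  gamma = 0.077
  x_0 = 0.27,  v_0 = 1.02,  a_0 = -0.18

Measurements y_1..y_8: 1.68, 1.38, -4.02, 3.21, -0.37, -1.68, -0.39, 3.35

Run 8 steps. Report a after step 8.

step 1: x_pred=0.9755  r=0.7045  x^+=1.4651  v^+=0.9782  a^+=0.0181
step 2: x_pred=2.1940  r=-0.8140  x^+=1.6283  v^+=0.8860  a^+=-0.2108
step 3: x_pred=2.2262  r=-6.2462  x^+=-2.1149  v^+=-0.0803  a^+=-1.9674
step 4: x_pred=-2.7130  r=5.9230  x^+=1.4035  v^+=-0.7678  a^+=-0.3017
step 5: x_pred=0.7527  r=-1.1227  x^+=-0.0276  v^+=-1.1367  a^+=-0.6174
step 6: x_pred=-1.0377  r=-0.6423  x^+=-1.4841  v^+=-1.6769  a^+=-0.7980
step 7: x_pred=-2.9435  r=2.5535  x^+=-1.1688  v^+=-1.9362  a^+=-0.0799
step 8: x_pred=-2.6235  r=5.9735  x^+=1.5281  v^+=-1.2204  a^+=1.6000

a_post = 1.6000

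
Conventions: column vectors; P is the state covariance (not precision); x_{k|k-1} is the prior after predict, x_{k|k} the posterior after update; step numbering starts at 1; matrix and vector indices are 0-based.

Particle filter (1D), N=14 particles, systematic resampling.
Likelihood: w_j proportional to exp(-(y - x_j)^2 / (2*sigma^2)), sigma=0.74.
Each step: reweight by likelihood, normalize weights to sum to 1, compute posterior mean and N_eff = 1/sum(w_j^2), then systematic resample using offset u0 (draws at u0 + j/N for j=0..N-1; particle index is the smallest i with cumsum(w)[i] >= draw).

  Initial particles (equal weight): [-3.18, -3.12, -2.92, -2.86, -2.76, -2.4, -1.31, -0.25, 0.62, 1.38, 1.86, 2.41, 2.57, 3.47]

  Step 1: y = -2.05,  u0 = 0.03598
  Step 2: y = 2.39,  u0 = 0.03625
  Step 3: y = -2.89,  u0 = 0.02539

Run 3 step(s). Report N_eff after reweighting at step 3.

N_eff = 14.0000

step 1: w=[0.0799, 0.0902, 0.1285, 0.1409, 0.1619, 0.2293, 0.1556, 0.0133, 0.0004, 0.0000, 0.0000, 0.0000, 0.0000, 0.0000]  mean=-2.5178  Neff=6.4906  idx=[0, 1, 2, 2, 3, 3, 4, 4, 5, 5, 5, 5, 6, 6]
step 2: w=[0.0000, 0.0000, 0.0000, 0.0000, 0.0000, 0.0000, 0.0000, 0.0000, 0.0001, 0.0001, 0.0001, 0.0001, 0.4998, 0.4998]  mean=-1.3105  Neff=2.0018  idx=[12, 12, 12, 12, 12, 12, 12, 13, 13, 13, 13, 13, 13, 13]
step 3: w=[0.0714, 0.0714, 0.0714, 0.0714, 0.0714, 0.0714, 0.0714, 0.0714, 0.0714, 0.0714, 0.0714, 0.0714, 0.0714, 0.0714]  mean=-1.3100  Neff=14.0000  idx=[0, 1, 2, 3, 4, 5, 6, 7, 8, 9, 10, 11, 12, 13]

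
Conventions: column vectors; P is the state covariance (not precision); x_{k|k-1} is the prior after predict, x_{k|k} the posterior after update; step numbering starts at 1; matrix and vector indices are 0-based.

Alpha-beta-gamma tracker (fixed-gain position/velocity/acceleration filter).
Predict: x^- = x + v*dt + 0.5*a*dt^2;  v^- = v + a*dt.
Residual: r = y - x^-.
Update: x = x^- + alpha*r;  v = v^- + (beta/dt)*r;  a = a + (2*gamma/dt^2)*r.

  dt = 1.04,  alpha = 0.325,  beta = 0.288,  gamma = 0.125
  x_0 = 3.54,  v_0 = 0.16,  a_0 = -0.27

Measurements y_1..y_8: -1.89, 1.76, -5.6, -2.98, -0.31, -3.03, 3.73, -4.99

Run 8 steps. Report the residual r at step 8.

resid = -15.9176

step 1: x_pred=3.5604  r=-5.4504  x^+=1.7890  v^+=-1.6301  a^+=-1.5298
step 2: x_pred=-0.7336  r=2.4936  x^+=0.0768  v^+=-2.5306  a^+=-0.9534
step 3: x_pred=-3.0706  r=-2.5294  x^+=-3.8927  v^+=-4.2226  a^+=-1.5381
step 4: x_pred=-9.1159  r=6.1359  x^+=-7.1218  v^+=-4.1230  a^+=-0.1198
step 5: x_pred=-11.4744  r=11.1644  x^+=-7.8460  v^+=-1.1559  a^+=2.4607
step 6: x_pred=-7.7173  r=4.6873  x^+=-6.1940  v^+=2.7013  a^+=3.5442
step 7: x_pred=-1.4679  r=5.1979  x^+=0.2214  v^+=7.8267  a^+=4.7456
step 8: x_pred=10.9276  r=-15.9176  x^+=5.7544  v^+=8.3541  a^+=1.0664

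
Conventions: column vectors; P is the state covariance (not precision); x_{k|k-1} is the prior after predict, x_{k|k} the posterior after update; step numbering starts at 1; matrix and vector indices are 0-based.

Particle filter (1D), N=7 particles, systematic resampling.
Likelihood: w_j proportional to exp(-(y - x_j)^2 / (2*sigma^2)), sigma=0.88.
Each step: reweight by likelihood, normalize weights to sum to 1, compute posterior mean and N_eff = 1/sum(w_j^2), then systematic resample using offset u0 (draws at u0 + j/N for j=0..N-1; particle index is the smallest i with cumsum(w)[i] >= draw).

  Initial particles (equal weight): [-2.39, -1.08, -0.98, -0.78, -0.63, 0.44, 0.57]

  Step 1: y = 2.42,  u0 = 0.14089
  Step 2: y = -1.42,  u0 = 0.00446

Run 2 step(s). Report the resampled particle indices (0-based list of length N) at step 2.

step 1: w=[0.0000, 0.0019, 0.0030, 0.0069, 0.0127, 0.4100, 0.5655]  mean=0.4844  Neff=2.0486  idx=[5, 5, 5, 6, 6, 6, 6]
step 2: w=[0.1696, 0.1696, 0.1696, 0.1228, 0.1228, 0.1228, 0.1228]  mean=0.5038  Neff=6.8204  idx=[0, 0, 1, 2, 3, 4, 5]

resampled_idx = [0, 0, 1, 2, 3, 4, 5]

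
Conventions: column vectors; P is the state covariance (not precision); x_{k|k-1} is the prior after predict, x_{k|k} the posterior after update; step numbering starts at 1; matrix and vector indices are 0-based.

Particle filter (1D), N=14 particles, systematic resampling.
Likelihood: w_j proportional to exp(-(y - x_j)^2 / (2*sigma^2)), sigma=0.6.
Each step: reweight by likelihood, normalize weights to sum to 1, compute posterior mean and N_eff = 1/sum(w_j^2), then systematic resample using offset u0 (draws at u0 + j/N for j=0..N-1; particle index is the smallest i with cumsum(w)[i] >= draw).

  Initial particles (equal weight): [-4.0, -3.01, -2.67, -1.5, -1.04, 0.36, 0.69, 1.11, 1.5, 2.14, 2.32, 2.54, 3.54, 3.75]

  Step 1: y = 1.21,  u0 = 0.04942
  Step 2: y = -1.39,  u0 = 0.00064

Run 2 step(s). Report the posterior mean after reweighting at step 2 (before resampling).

post_mean = 0.4938

step 1: w=[0.0000, 0.0000, 0.0000, 0.0000, 0.0003, 0.1048, 0.1964, 0.2819, 0.2543, 0.0860, 0.0516, 0.0245, 0.0002, 0.0000]  mean=1.2341  Neff=4.8931  idx=[5, 6, 6, 6, 7, 7, 7, 7, 8, 8, 8, 8, 9, 11]
step 2: w=[0.6374, 0.1102, 0.1102, 0.1102, 0.0076, 0.0076, 0.0076, 0.0076, 0.0004, 0.0004, 0.0004, 0.0004, 0.0000, 0.0000]  mean=0.4938  Neff=2.2578  idx=[0, 0, 0, 0, 0, 0, 0, 0, 0, 1, 1, 2, 3, 3]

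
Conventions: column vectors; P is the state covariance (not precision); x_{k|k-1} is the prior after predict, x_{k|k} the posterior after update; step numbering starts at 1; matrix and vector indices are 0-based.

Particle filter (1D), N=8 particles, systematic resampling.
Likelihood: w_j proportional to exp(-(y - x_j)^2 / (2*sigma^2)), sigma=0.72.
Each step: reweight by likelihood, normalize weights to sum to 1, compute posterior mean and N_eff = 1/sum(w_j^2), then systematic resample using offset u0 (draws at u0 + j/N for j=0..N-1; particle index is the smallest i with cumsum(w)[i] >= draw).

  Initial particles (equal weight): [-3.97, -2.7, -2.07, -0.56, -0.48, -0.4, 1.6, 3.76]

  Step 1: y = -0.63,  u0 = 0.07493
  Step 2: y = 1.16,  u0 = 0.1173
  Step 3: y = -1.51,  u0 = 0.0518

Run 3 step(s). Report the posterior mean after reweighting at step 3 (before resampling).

post_mean = -0.4690

step 1: w=[0.0000, 0.0052, 0.0439, 0.3228, 0.3173, 0.3082, 0.0027, 0.0000]  mean=-0.5569  Neff=3.3137  idx=[3, 3, 3, 4, 4, 5, 5, 5]
step 2: w=[0.0946, 0.0946, 0.0946, 0.1226, 0.1226, 0.1570, 0.1570, 0.1570]  mean=-0.4650  Neff=7.6426  idx=[1, 2, 3, 4, 5, 6, 7, 7]
step 3: w=[0.1509, 0.1509, 0.1295, 0.1295, 0.1098, 0.1098, 0.1098, 0.1098]  mean=-0.4690  Neff=7.8551  idx=[0, 1, 2, 2, 3, 5, 6, 7]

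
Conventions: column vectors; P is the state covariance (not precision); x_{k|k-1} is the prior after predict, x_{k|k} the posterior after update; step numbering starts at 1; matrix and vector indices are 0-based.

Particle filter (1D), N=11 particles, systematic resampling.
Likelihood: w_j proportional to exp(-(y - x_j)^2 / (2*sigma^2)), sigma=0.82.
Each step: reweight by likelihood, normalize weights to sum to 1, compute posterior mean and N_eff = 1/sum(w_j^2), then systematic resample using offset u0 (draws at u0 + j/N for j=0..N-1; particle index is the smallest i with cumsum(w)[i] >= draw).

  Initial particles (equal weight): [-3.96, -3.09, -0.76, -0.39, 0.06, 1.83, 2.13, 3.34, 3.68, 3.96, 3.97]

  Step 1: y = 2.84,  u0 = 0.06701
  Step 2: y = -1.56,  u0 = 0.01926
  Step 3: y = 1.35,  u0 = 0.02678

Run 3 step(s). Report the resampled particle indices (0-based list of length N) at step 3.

resampled_idx = [0, 1, 2, 3, 3, 4, 5, 6, 7, 8, 10]

step 1: w=[0.0000, 0.0000, 0.0000, 0.0001, 0.0009, 0.1393, 0.2045, 0.2470, 0.1760, 0.1170, 0.1151]  mean=3.0835  Neff=5.5512  idx=[5, 6, 6, 6, 7, 7, 8, 8, 9, 10, 10]
step 2: w=[0.6179, 0.1273, 0.1273, 0.1273, 0.0001, 0.0001, 0.0000, 0.0000, 0.0000, 0.0000, 0.0000]  mean=1.9448  Neff=2.3234  idx=[0, 0, 0, 0, 0, 0, 0, 1, 2, 2, 3]
step 3: w=[0.0998, 0.0998, 0.0998, 0.0998, 0.0998, 0.0998, 0.0998, 0.0753, 0.0753, 0.0753, 0.0753]  mean=1.9204  Neff=10.8188  idx=[0, 1, 2, 3, 3, 4, 5, 6, 7, 8, 10]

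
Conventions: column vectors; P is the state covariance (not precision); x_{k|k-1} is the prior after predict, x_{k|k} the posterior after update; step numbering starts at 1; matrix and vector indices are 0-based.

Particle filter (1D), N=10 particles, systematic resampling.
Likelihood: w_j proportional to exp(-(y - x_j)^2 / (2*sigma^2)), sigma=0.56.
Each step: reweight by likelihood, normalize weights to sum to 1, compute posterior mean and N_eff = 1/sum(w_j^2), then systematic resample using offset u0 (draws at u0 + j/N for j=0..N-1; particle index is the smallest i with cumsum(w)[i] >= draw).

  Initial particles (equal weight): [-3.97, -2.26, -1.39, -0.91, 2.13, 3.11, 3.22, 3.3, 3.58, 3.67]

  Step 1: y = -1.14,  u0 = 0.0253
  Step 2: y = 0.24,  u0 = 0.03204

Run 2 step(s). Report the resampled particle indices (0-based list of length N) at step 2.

resampled_idx = [2, 6, 6, 6, 7, 7, 8, 8, 9, 9]

step 1: w=[0.0000, 0.0691, 0.4619, 0.4690, 0.0000, 0.0000, 0.0000, 0.0000, 0.0000, 0.0000]  mean=-1.2250  Neff=2.2825  idx=[1, 2, 2, 2, 2, 2, 3, 3, 3, 3]
step 2: w=[0.0001, 0.0259, 0.0259, 0.0259, 0.0259, 0.0259, 0.2176, 0.2176, 0.2176, 0.2176]  mean=-0.9723  Neff=5.1888  idx=[2, 6, 6, 6, 7, 7, 8, 8, 9, 9]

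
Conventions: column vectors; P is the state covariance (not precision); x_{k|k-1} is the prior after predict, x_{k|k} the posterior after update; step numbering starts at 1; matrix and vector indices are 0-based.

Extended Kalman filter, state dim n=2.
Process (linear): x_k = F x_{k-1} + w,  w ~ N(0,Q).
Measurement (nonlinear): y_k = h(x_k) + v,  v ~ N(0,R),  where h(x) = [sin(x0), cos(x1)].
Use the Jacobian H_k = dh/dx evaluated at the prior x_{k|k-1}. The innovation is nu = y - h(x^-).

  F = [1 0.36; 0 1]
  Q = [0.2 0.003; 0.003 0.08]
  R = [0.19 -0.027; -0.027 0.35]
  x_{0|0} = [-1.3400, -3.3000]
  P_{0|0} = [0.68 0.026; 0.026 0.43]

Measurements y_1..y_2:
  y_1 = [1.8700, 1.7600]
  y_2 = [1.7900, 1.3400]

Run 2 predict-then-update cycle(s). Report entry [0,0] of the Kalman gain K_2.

step 1: x^-=[-2.5280, -3.3000]  P^-=[0.9544 0.1838; 0.1838 0.5100]  H_jac=[-0.8176 0.0000; 0.0000 -0.1577]  S=[0.8280 -0.0033; -0.0033 0.3627]  K=[-0.9428 -0.0885; -0.1824 -0.2235]  nu=[2.4458, 2.7475]  x^+=[-5.0771, -4.3600]  P^+=[0.2162 0.0350; 0.0350 0.4646]
step 2: x^-=[-6.6467, -4.3600]  P^-=[0.5016 0.2053; 0.2053 0.5446]  H_jac=[0.9347 0.0000; 0.0000 -0.9386]  S=[0.6282 -0.2071; -0.2071 0.8298]  K=[0.7298 -0.0501; 0.1115 -0.5882]  nu=[2.1456, 1.6851]  x^+=[-5.1652, -5.1120]  P^+=[0.1498 0.0397; 0.0397 0.2226]

K[0,0] = 0.7298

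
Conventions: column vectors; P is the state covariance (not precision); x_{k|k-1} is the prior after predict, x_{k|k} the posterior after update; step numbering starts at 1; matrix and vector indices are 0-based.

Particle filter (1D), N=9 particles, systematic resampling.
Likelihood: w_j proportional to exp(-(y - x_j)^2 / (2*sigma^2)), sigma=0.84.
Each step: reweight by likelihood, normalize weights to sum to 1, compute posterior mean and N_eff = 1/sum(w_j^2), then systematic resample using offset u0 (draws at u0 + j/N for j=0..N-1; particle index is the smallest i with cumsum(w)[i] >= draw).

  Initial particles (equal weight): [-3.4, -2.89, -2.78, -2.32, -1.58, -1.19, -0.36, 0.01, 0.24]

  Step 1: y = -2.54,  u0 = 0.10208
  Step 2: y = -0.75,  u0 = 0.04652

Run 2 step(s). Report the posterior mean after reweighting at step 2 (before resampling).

post_mean = -1.2910

step 1: w=[0.1384, 0.2143, 0.2243, 0.2258, 0.1216, 0.0642, 0.0081, 0.0023, 0.0010]  mean=-2.5085  Neff=5.3949  idx=[0, 1, 1, 2, 2, 3, 3, 4, 6]
step 2: w=[0.0034, 0.0190, 0.0190, 0.0263, 0.0263, 0.0849, 0.0849, 0.2990, 0.4373]  mean=-1.2910  Neff=3.3650  idx=[3, 5, 7, 7, 7, 8, 8, 8, 8]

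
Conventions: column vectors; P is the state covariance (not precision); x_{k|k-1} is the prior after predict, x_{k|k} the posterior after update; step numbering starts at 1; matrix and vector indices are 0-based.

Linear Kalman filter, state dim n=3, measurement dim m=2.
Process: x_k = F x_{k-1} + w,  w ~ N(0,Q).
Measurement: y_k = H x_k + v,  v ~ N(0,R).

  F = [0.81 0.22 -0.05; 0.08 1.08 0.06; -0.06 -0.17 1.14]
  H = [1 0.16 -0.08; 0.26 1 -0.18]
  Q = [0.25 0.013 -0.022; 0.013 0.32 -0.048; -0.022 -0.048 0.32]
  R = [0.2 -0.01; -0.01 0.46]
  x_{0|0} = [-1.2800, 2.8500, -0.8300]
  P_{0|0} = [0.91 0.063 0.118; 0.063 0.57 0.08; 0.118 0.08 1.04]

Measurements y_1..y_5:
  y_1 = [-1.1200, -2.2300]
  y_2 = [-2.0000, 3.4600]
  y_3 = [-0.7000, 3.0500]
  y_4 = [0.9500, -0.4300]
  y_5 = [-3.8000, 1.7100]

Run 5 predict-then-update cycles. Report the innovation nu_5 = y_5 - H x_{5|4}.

innov = [-4.4696, 0.5514]

step 1: x^-=[-0.3683, 2.9258, -1.3539]  P^-=[0.8884 0.2625 -0.0263; 0.2625 1.0168 0.0172; -0.0263 0.0172 1.6455]  S=[1.2127 0.6842; 0.6842 1.7229]  K=[0.7807 -0.0209; -0.0062 0.6304; -0.0443 -0.1483]  nu=[-1.3281, -5.3037]  x^+=[-1.2946, -0.4096, -0.5085]  P^+=[0.1708 -0.0458 0.0889; -0.0458 0.3373 0.1964; 0.0889 0.1964 1.5962]
step 2: x^-=[-1.1133, -0.5765, -0.4324]  P^-=[0.3545 0.0545 0.0063; 0.0545 0.7387 0.2496; 0.0063 0.2496 2.3156]  S=[0.5983 0.2621; 0.2621 1.2356]  K=[0.6115 -0.0119; 0.0047 0.5720; -0.1914 -0.0934]  nu=[-0.8291, 4.2481]  x^+=[-1.6708, 1.8493, -0.6703]  P^+=[0.1344 -0.0305 0.0893; -0.0305 0.3331 0.3450; 0.0893 0.3450 2.2735]
step 3: x^-=[-0.9130, 1.8234, -0.9783]  P^-=[0.3343 0.0568 0.0062; 0.0568 0.7578 0.4771; 0.0062 0.4771 3.1382]  S=[0.5788 0.2493; 0.2493 1.1993]  K=[0.5945 -0.0047; -0.0056 0.5738; -0.2858 -0.0124]  nu=[-0.1570, 1.2879]  x^+=[-1.0124, 2.5632, -0.9494]  P^+=[0.1311 -0.0231 0.1060; -0.0231 0.3646 0.5256; 0.1060 0.5256 3.0890]
step 4: x^-=[-0.2087, 2.6303, -1.4573]  P^-=[0.3330 0.0615 0.0199; 0.0615 0.8224 0.7486; 0.0199 0.7486 4.1267]  S=[0.5778 0.2462; 0.2462 1.1992]  K=[0.5910 -0.0008; -0.0214 0.5911; -0.3655 0.0842]  nu=[0.6213, -3.2683]  x^+=[0.1612, 0.6850, -1.9594]  P^+=[0.1315 -0.0166 0.1325; -0.0166 0.4093 0.7380; 0.1325 0.7380 4.0562]
step 5: x^-=[0.3792, 0.6352, -2.3599]  P^-=[0.3333 0.0676 0.0417; 0.0676 0.9069 1.0677; 0.0417 1.0677 5.2992]  S=[0.5781 0.2439; 0.2439 1.2080]  K=[0.5884 0.0026; -0.0390 0.6141; -0.4474 0.1936]  nu=[-4.4696, 0.5514]  x^+=[-2.2493, 1.1480, -0.2535]  P^+=[0.1324 -0.0093 0.1658; -0.0093 0.4622 0.9829; 0.1658 0.9829 5.1805]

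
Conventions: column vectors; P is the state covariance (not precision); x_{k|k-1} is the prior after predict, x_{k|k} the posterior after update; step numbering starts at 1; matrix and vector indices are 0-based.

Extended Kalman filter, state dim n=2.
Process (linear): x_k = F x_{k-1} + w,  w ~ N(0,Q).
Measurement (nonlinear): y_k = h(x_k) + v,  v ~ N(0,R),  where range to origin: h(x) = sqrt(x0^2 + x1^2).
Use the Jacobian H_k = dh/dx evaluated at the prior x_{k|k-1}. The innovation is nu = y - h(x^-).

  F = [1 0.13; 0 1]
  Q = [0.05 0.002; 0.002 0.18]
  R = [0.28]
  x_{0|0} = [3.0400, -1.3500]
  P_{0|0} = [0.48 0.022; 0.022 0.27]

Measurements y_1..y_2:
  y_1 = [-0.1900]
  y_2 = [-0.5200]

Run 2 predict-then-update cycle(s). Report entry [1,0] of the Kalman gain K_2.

step 1: x^-=[2.8645, -1.3500]  P^-=[0.5403 0.0591; 0.0591 0.4500]  H_jac=[0.9046 -0.4263]  S=[0.7583]  K=[0.6113; -0.1825]  nu=[-3.3567]  x^+=[0.8126, -0.7374]  P^+=[0.2569 0.1437; 0.1437 0.4247]
step 2: x^-=[0.7168, -0.7374]  P^-=[0.3515 0.2009; 0.2009 0.6047]  H_jac=[0.6970 -0.7171]  S=[0.5609]  K=[0.1799; -0.5235]  nu=[-1.5484]  x^+=[0.4382, 0.0732]  P^+=[0.3333 0.2537; 0.2537 0.4510]

K[1,0] = -0.5235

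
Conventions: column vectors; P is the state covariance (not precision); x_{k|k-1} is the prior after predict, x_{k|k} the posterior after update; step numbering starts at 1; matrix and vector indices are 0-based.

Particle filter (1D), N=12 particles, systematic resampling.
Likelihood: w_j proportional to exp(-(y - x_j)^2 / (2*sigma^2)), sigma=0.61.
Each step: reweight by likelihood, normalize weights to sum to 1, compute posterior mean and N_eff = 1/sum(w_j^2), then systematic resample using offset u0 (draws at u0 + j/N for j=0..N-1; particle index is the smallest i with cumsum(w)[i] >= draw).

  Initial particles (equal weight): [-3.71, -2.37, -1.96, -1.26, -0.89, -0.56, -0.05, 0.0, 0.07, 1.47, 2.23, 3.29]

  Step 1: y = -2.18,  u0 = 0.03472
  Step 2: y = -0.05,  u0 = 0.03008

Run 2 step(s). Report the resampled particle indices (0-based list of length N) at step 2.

step 1: w=[0.0180, 0.3978, 0.3913, 0.1339, 0.0446, 0.0123, 0.0009, 0.0007, 0.0005, 0.0000, 0.0000, 0.0000]  mean=-1.9918  Neff=3.0142  idx=[1, 1, 1, 1, 1, 2, 2, 2, 2, 2, 3, 4]
step 2: w=[0.0013, 0.0013, 0.0013, 0.0013, 0.0013, 0.0131, 0.0131, 0.0131, 0.0131, 0.0131, 0.2461, 0.6821]  mean=-1.0605  Neff=1.8987  idx=[6, 10, 10, 10, 11, 11, 11, 11, 11, 11, 11, 11]

resampled_idx = [6, 10, 10, 10, 11, 11, 11, 11, 11, 11, 11, 11]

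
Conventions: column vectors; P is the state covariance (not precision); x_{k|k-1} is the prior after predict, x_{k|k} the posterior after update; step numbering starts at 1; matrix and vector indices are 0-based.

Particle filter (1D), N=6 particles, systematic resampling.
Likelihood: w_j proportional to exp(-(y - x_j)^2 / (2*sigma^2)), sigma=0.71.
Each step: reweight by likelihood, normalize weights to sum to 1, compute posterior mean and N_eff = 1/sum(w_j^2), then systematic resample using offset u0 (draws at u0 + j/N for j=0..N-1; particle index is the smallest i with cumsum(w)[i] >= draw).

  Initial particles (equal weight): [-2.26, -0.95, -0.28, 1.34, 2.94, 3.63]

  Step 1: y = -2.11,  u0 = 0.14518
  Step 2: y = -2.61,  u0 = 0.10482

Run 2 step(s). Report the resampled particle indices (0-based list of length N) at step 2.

step 1: w=[0.7656, 0.2061, 0.0283, 0.0000, 0.0000, 0.0000]  mean=-1.9340  Neff=1.5886  idx=[0, 0, 0, 0, 1, 2]
step 2: w=[0.2452, 0.2452, 0.2452, 0.2452, 0.0180, 0.0013]  mean=-2.2339  Neff=4.1531  idx=[0, 1, 1, 2, 3, 3]

resampled_idx = [0, 1, 1, 2, 3, 3]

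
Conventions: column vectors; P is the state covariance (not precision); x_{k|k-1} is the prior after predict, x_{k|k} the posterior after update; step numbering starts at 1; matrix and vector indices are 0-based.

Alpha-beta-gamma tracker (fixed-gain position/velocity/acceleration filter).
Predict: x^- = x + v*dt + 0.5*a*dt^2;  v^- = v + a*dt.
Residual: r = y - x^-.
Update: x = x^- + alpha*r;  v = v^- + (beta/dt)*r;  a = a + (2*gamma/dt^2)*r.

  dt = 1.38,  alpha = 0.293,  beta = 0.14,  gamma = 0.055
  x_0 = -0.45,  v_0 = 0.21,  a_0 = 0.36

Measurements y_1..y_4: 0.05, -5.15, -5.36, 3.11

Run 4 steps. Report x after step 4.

step 1: x_pred=0.1826  r=-0.1326  x^+=0.1437  v^+=0.6933  a^+=0.3523
step 2: x_pred=1.4361  r=-6.5861  x^+=-0.4937  v^+=0.5114  a^+=-0.0281
step 3: x_pred=0.1854  r=-5.5454  x^+=-1.4394  v^+=-0.0899  a^+=-0.3484
step 4: x_pred=-1.8952  r=5.0052  x^+=-0.4287  v^+=-0.0629  a^+=-0.0593

x_post = -0.4287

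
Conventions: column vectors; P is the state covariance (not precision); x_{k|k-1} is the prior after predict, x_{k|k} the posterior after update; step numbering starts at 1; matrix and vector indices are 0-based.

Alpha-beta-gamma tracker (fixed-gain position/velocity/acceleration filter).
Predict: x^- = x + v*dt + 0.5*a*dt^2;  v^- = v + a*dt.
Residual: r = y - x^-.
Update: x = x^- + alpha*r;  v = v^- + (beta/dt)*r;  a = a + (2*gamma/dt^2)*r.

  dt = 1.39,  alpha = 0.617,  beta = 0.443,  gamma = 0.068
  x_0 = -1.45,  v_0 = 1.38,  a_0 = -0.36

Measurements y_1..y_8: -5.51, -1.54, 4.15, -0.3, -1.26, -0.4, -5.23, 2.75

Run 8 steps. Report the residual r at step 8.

step 1: x_pred=0.1204  r=-5.6304  x^+=-3.3535  v^+=-0.9148  a^+=-0.7563
step 2: x_pred=-5.3558  r=3.8158  x^+=-3.0015  v^+=-0.7500  a^+=-0.4877
step 3: x_pred=-4.5151  r=8.6651  x^+=0.8312  v^+=1.3337  a^+=0.1222
step 4: x_pred=2.8031  r=-3.1031  x^+=0.8885  v^+=0.5146  a^+=-0.0962
step 5: x_pred=1.5108  r=-2.7708  x^+=-0.1988  v^+=-0.5022  a^+=-0.2913
step 6: x_pred=-1.1783  r=0.7783  x^+=-0.6981  v^+=-0.6590  a^+=-0.2365
step 7: x_pred=-1.8426  r=-3.3874  x^+=-3.9326  v^+=-2.0673  a^+=-0.4749
step 8: x_pred=-7.2650  r=10.0150  x^+=-1.0857  v^+=0.4644  a^+=0.2300

resid = 10.0150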